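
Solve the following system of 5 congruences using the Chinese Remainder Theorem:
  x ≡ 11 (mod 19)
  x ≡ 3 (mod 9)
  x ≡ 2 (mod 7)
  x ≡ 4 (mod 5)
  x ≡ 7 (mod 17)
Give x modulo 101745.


Product of moduli M = 19 · 9 · 7 · 5 · 17 = 101745.
Merge one congruence at a time:
  Start: x ≡ 11 (mod 19).
  Combine with x ≡ 3 (mod 9); new modulus lcm = 171.
    Write x = 11 + 19·t and substitute into x ≡ 3 (mod 9): 19·t ≡ 3 − 11 = -8 (mod 9).
    Reduce coefficients mod 9: 1·t ≡ 1 (mod 9).
    So t ≡ 1 (mod 9).
    Then x = 11 + 19·1 = 30, valid modulo lcm(19, 9) = 171: x ≡ 30 (mod 171).
  Combine with x ≡ 2 (mod 7); new modulus lcm = 1197.
    Write x = 30 + 171·t and substitute into x ≡ 2 (mod 7): 171·t ≡ 2 − 30 = -28 (mod 7).
    Reduce coefficients mod 7: 3·t ≡ 0 (mod 7).
    The inverse of 3 mod 7 is 5 (since 3·5 = 15 = 2·7 + 1), so t ≡ 5·0 = 0 ≡ 0 (mod 7).
    Then x = 30 + 171·0 = 30, valid modulo lcm(171, 7) = 1197: x ≡ 30 (mod 1197).
  Combine with x ≡ 4 (mod 5); new modulus lcm = 5985.
    Write x = 30 + 1197·t and substitute into x ≡ 4 (mod 5): 1197·t ≡ 4 − 30 = -26 (mod 5).
    Reduce coefficients mod 5: 2·t ≡ 4 (mod 5).
    The inverse of 2 mod 5 is 3 (since 2·3 = 6 = 1·5 + 1), so t ≡ 3·4 = 12 ≡ 2 (mod 5).
    Then x = 30 + 1197·2 = 2424, valid modulo lcm(1197, 5) = 5985: x ≡ 2424 (mod 5985).
  Combine with x ≡ 7 (mod 17); new modulus lcm = 101745.
    Write x = 2424 + 5985·t and substitute into x ≡ 7 (mod 17): 5985·t ≡ 7 − 2424 = -2417 (mod 17).
    Reduce coefficients mod 17: 1·t ≡ 14 (mod 17).
    So t ≡ 14 (mod 17).
    Then x = 2424 + 5985·14 = 86214, valid modulo lcm(5985, 17) = 101745: x ≡ 86214 (mod 101745).
Verify against each original: 86214 mod 19 = 11, 86214 mod 9 = 3, 86214 mod 7 = 2, 86214 mod 5 = 4, 86214 mod 17 = 7.

x ≡ 86214 (mod 101745).


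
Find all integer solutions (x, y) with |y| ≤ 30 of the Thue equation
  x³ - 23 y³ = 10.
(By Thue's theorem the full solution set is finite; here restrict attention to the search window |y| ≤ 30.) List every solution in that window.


The equation is x³ - 23y³ = 10. For fixed y, x³ = 23·y³ + 10, so a solution requires the RHS to be a perfect cube.
Strategy: iterate y from -30 to 30, compute RHS = 23·y³ + 10, and check whether it is a (positive or negative) perfect cube.
Check small values of y:
  y = 0: RHS = 10 is not a perfect cube.
  y = 1: RHS = 33 is not a perfect cube.
  y = -1: RHS = -13 is not a perfect cube.
  y = 2: RHS = 194 is not a perfect cube.
  y = -2: RHS = -174 is not a perfect cube.
  y = 3: RHS = 631 is not a perfect cube.
  y = -3: RHS = -611 is not a perfect cube.
Continuing the search up to |y| = 30 finds no solutions either.
No (x, y) in the scanned range satisfies the equation.

No integer solutions with |y| ≤ 30.


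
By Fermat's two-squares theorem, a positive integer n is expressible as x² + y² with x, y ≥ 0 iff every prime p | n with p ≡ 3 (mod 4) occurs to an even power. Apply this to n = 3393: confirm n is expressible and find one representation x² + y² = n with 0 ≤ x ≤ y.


Step 1: Factor n = 3393 = 3^2 · 13 · 29.
Step 2: Check the mod-4 condition on each prime factor: 3 ≡ 3 (mod 4), exponent 2 (must be even); 13 ≡ 1 (mod 4), exponent 1; 29 ≡ 1 (mod 4), exponent 1.
All primes ≡ 3 (mod 4) appear to even exponent (or don't appear), so by the two-squares theorem n IS expressible as a sum of two squares.
Step 3: Build a representation. Group n = k² · m with k = 3 and m = 13 · 29 = 377 (a product of primes ≡ 1 (mod 4)); a representation of m scales to one of n via (k·x)² + (k·y)² = k²(x² + y²). Each prime p ≡ 1 (mod 4) is itself a sum of two squares; find a² by testing p − a² for a perfect square:
  13: 13 − 1² = 12, 13 − 2² = 9 = 3² ⇒ 13 = 2² + 3².
  29: 29 − 1² = 28, 29 − 2² = 25 = 5² ⇒ 29 = 2² + 5².
  Combine using the Brahmagupta–Fibonacci identity (a² + b²)(c² + d²) = (ac − bd)² + (ad + bc)² = (ac + bd)² + (ad − bc)²:
  13 · 29 = 377: from (2² + 3²)(2² + 5²), take (2·2 − 3·5, 2·5 + 3·2) = (4 − 15, 10 + 6) = (-11, 16); dropping signs (only squares matter) gives (11, 16); check 11² + 16² = 121 + 256 = 377 ✓.
  Scale by k = 3: (3·11, 3·16) = (33, 48).
Step 4: Order so x ≤ y and verify: 33² + 48² = 1089 + 2304 = 3393 = n. ✓

n = 3393 = 33² + 48² (one valid representation with x ≤ y).


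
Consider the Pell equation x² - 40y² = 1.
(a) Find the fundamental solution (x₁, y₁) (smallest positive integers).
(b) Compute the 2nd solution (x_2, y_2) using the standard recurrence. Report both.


Step 1: Find the fundamental solution (x₁, y₁) of x² - 40y² = 1.
  Expand √40 as a continued fraction. a₀ = ⌊√40⌋ = 6; iterate m_{k+1} = d_k·a_k − m_k, d_{k+1} = (40 − m_{k+1}²)/d_k, a_{k+1} = ⌊(a₀ + m_{k+1})/d_{k+1}⌋ (starting m₀ = 0, d₀ = 1), with convergents p_k = a_k·p_{k-1} + p_{k-2}, q_k = a_k·q_{k-1} + q_{k-2} (p₋₁ = 1, q₋₁ = 0):
  k = 0: a₀ = 6; p₀/q₀ = 6/1; p₀² − 40·q₀² = 36 − 40 = -4.
  k = 1: m = 6, d = 4, a = ⌊(6 + 6)/4⌋ = 3; p/q = (3·6 + 1)/(3·1 + 0) = 19/3; p² − 40·q² = 361 − 360 = 1.
  The first convergent with p² − 40·q² = 1 gives the fundamental solution (x₁, y₁) = (19, 3).
Step 2: Apply the recurrence (x_{n+1}, y_{n+1}) = (x₁x_n + 40y₁y_n, x₁y_n + y₁x_n) repeatedly.
  From (x_1, y_1) = (19, 3): x_2 = 19·19 + 40·3·3 = 721; y_2 = 19·3 + 3·19 = 114.
Step 3: Verify x_2² - 40·y_2² = 519841 - 519840 = 1 (should be 1). ✓

(x_1, y_1) = (19, 3); (x_2, y_2) = (721, 114).


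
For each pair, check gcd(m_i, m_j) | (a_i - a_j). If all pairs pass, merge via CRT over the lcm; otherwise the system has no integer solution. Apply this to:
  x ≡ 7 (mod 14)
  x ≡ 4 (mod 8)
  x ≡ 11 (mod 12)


Moduli 14, 8, 12 are not pairwise coprime, so CRT works modulo lcm(m_i) when all pairwise compatibility conditions hold.
Pairwise compatibility: gcd(m_i, m_j) must divide a_i - a_j for every pair.
Merge one congruence at a time:
  Start: x ≡ 7 (mod 14).
  Combine with x ≡ 4 (mod 8): gcd(14, 8) = 2, and 4 - 7 = -3 is NOT divisible by 2.
    ⇒ system is inconsistent (no integer solution).

No solution (the system is inconsistent).


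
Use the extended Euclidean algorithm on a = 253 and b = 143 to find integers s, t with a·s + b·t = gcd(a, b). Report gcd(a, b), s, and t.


Euclidean algorithm on (253, 143) — divide until remainder is 0:
  253 = 1 · 143 + 110
  143 = 1 · 110 + 33
  110 = 3 · 33 + 11
  33 = 3 · 11 + 0
gcd(253, 143) = 11.
Track Bezout coefficients alongside the remainders: start with r₀ = 253 = a·1 + b·0 (s = 1, t = 0) and r₁ = 143 = a·0 + b·1 (s = 0, t = 1); each new remainder r_{k+1} = r_{k-1} − q_k·r_k inherits s_{k+1} = s_{k-1} − q_k·s_k, t_{k+1} = t_{k-1} − q_k·t_k, so r_k = a·s_k + b·t_k at every step:
  q = 1: r = 110, s = 1 − 1·0 = 1, t = 0 − 1·1 = -1  (check: 253·1 + 143·(-1) = 110)
  q = 1: r = 33, s = 0 − 1·1 = -1, t = 1 − 1·(-1) = 2  (check: 253·(-1) + 143·2 = 33)
  q = 3: r = 11, s = 1 − 3·(-1) = 4, t = -1 − 3·2 = -7  (check: 253·4 + 143·(-7) = 11)
The row with r = 11 (the gcd) gives the Bezout coefficients s = 4, t = -7.
Result: 253 · (4) + 143 · (-7) = 11.

gcd(253, 143) = 11; s = 4, t = -7 (check: 253·4 + 143·(-7) = 11).


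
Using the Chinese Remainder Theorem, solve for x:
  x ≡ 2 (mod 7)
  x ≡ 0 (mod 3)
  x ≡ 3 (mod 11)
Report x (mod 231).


Moduli 7, 3, 11 are pairwise coprime; by CRT there is a unique solution modulo M = 7 · 3 · 11 = 231.
Solve pairwise, accumulating the modulus:
  Start with x ≡ 2 (mod 7).
  Combine with x ≡ 0 (mod 3): since gcd(7, 3) = 1, we get a unique residue mod 21.
    Write x = 2 + 7·t and substitute into x ≡ 0 (mod 3): 7·t ≡ 0 − 2 = -2 (mod 3).
    Reduce coefficients mod 3: 1·t ≡ 1 (mod 3).
    So t ≡ 1 (mod 3).
    Then x = 2 + 7·1 = 9, valid modulo lcm(7, 3) = 21: x ≡ 9 (mod 21).
  Combine with x ≡ 3 (mod 11): since gcd(21, 11) = 1, we get a unique residue mod 231.
    Write x = 9 + 21·t and substitute into x ≡ 3 (mod 11): 21·t ≡ 3 − 9 = -6 (mod 11).
    Reduce coefficients mod 11: 10·t ≡ 5 (mod 11).
    The inverse of 10 mod 11 is 10 (since 10·10 = 100 = 9·11 + 1), so t ≡ 10·5 = 50 ≡ 6 (mod 11).
    Then x = 9 + 21·6 = 135, valid modulo lcm(21, 11) = 231: x ≡ 135 (mod 231).
Verify: 135 mod 7 = 2 ✓, 135 mod 3 = 0 ✓, 135 mod 11 = 3 ✓.

x ≡ 135 (mod 231).


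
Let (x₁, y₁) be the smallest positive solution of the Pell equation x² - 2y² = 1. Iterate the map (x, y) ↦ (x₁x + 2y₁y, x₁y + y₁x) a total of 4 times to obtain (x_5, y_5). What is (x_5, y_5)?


Step 1: Find the fundamental solution (x₁, y₁) of x² - 2y² = 1.
  Expand √2 as a continued fraction. a₀ = ⌊√2⌋ = 1; iterate m_{k+1} = d_k·a_k − m_k, d_{k+1} = (2 − m_{k+1}²)/d_k, a_{k+1} = ⌊(a₀ + m_{k+1})/d_{k+1}⌋ (starting m₀ = 0, d₀ = 1), with convergents p_k = a_k·p_{k-1} + p_{k-2}, q_k = a_k·q_{k-1} + q_{k-2} (p₋₁ = 1, q₋₁ = 0):
  k = 0: a₀ = 1; p₀/q₀ = 1/1; p₀² − 2·q₀² = 1 − 2 = -1.
  k = 1: m = 1, d = 1, a = ⌊(1 + 1)/1⌋ = 2; p/q = (2·1 + 1)/(2·1 + 0) = 3/2; p² − 2·q² = 9 − 8 = 1.
  The first convergent with p² − 2·q² = 1 gives the fundamental solution (x₁, y₁) = (3, 2).
Step 2: Apply the recurrence (x_{n+1}, y_{n+1}) = (x₁x_n + 2y₁y_n, x₁y_n + y₁x_n) repeatedly.
  From (x_1, y_1) = (3, 2): x_2 = 3·3 + 2·2·2 = 17; y_2 = 3·2 + 2·3 = 12.
  From (x_2, y_2) = (17, 12): x_3 = 3·17 + 2·2·12 = 99; y_3 = 3·12 + 2·17 = 70.
  From (x_3, y_3) = (99, 70): x_4 = 3·99 + 2·2·70 = 577; y_4 = 3·70 + 2·99 = 408.
  From (x_4, y_4) = (577, 408): x_5 = 3·577 + 2·2·408 = 3363; y_5 = 3·408 + 2·577 = 2378.
Step 3: Verify x_5² - 2·y_5² = 11309769 - 11309768 = 1 (should be 1). ✓

(x_1, y_1) = (3, 2); (x_5, y_5) = (3363, 2378).


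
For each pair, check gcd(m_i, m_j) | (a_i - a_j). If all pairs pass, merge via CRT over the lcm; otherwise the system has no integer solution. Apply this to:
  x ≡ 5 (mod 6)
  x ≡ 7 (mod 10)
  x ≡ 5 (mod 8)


Moduli 6, 10, 8 are not pairwise coprime, so CRT works modulo lcm(m_i) when all pairwise compatibility conditions hold.
Pairwise compatibility: gcd(m_i, m_j) must divide a_i - a_j for every pair.
Merge one congruence at a time:
  Start: x ≡ 5 (mod 6).
  Combine with x ≡ 7 (mod 10): gcd(6, 10) = 2; 7 - 5 = 2, which IS divisible by 2, so compatible.
    Write x = 5 + 6·t and substitute into x ≡ 7 (mod 10): 6·t ≡ 7 − 5 = 2 (mod 10).
    Divide the congruence (and modulus) by g = 2: 3·t ≡ 1 (mod 5).
    The inverse of 3 mod 5 is 2 (since 3·2 = 6 = 1·5 + 1), so t ≡ 2·1 = 2 ≡ 2 (mod 5).
    Then x = 5 + 6·2 = 17, valid modulo lcm(6, 10) = 30: x ≡ 17 (mod 30).
  Combine with x ≡ 5 (mod 8): gcd(30, 8) = 2; 5 - 17 = -12, which IS divisible by 2, so compatible.
    Write x = 17 + 30·t and substitute into x ≡ 5 (mod 8): 30·t ≡ 5 − 17 = -12 (mod 8).
    Divide the congruence (and modulus) by g = 2: 15·t ≡ -6 (mod 4).
    Reduce coefficients mod 4: 3·t ≡ 2 (mod 4).
    The inverse of 3 mod 4 is 3 (since 3·3 = 9 = 2·4 + 1), so t ≡ 3·2 = 6 ≡ 2 (mod 4).
    Then x = 17 + 30·2 = 77, valid modulo lcm(30, 8) = 120: x ≡ 77 (mod 120).
Verify: 77 mod 6 = 5, 77 mod 10 = 7, 77 mod 8 = 5.

x ≡ 77 (mod 120).


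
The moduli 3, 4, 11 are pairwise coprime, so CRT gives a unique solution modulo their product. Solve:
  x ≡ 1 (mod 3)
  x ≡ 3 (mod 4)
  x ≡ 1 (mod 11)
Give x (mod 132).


Moduli 3, 4, 11 are pairwise coprime; by CRT there is a unique solution modulo M = 3 · 4 · 11 = 132.
Solve pairwise, accumulating the modulus:
  Start with x ≡ 1 (mod 3).
  Combine with x ≡ 3 (mod 4): since gcd(3, 4) = 1, we get a unique residue mod 12.
    Write x = 1 + 3·t and substitute into x ≡ 3 (mod 4): 3·t ≡ 3 − 1 = 2 (mod 4).
    The inverse of 3 mod 4 is 3 (since 3·3 = 9 = 2·4 + 1), so t ≡ 3·2 = 6 ≡ 2 (mod 4).
    Then x = 1 + 3·2 = 7, valid modulo lcm(3, 4) = 12: x ≡ 7 (mod 12).
  Combine with x ≡ 1 (mod 11): since gcd(12, 11) = 1, we get a unique residue mod 132.
    Write x = 7 + 12·t and substitute into x ≡ 1 (mod 11): 12·t ≡ 1 − 7 = -6 (mod 11).
    Reduce coefficients mod 11: 1·t ≡ 5 (mod 11).
    So t ≡ 5 (mod 11).
    Then x = 7 + 12·5 = 67, valid modulo lcm(12, 11) = 132: x ≡ 67 (mod 132).
Verify: 67 mod 3 = 1 ✓, 67 mod 4 = 3 ✓, 67 mod 11 = 1 ✓.

x ≡ 67 (mod 132).


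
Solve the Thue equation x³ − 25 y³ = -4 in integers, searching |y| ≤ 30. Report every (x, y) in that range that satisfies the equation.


The equation is x³ - 25y³ = -4. For fixed y, x³ = 25·y³ − 4, so a solution requires the RHS to be a perfect cube.
Strategy: iterate y from -30 to 30, compute RHS = 25·y³ − 4, and check whether it is a (positive or negative) perfect cube.
Check small values of y:
  y = 0: RHS = -4 is not a perfect cube.
  y = 1: RHS = 21 is not a perfect cube.
  y = -1: RHS = -29 is not a perfect cube.
  y = 2: RHS = 196 is not a perfect cube.
  y = -2: RHS = -204 is not a perfect cube.
  y = 3: RHS = 671 is not a perfect cube.
  y = -3: RHS = -679 is not a perfect cube.
Continuing the search up to |y| = 30 finds no solutions either.
No (x, y) in the scanned range satisfies the equation.

No integer solutions with |y| ≤ 30.


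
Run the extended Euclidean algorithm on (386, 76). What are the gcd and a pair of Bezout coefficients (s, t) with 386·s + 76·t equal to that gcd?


Euclidean algorithm on (386, 76) — divide until remainder is 0:
  386 = 5 · 76 + 6
  76 = 12 · 6 + 4
  6 = 1 · 4 + 2
  4 = 2 · 2 + 0
gcd(386, 76) = 2.
Track Bezout coefficients alongside the remainders: start with r₀ = 386 = a·1 + b·0 (s = 1, t = 0) and r₁ = 76 = a·0 + b·1 (s = 0, t = 1); each new remainder r_{k+1} = r_{k-1} − q_k·r_k inherits s_{k+1} = s_{k-1} − q_k·s_k, t_{k+1} = t_{k-1} − q_k·t_k, so r_k = a·s_k + b·t_k at every step:
  q = 5: r = 6, s = 1 − 5·0 = 1, t = 0 − 5·1 = -5  (check: 386·1 + 76·(-5) = 6)
  q = 12: r = 4, s = 0 − 12·1 = -12, t = 1 − 12·(-5) = 61  (check: 386·(-12) + 76·61 = 4)
  q = 1: r = 2, s = 1 − 1·(-12) = 13, t = -5 − 1·61 = -66  (check: 386·13 + 76·(-66) = 2)
The row with r = 2 (the gcd) gives the Bezout coefficients s = 13, t = -66.
Result: 386 · (13) + 76 · (-66) = 2.

gcd(386, 76) = 2; s = 13, t = -66 (check: 386·13 + 76·(-66) = 2).


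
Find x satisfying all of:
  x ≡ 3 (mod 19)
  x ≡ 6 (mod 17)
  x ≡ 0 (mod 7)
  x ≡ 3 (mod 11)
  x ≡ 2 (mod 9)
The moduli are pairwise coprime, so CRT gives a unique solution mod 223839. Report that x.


Product of moduli M = 19 · 17 · 7 · 11 · 9 = 223839.
Merge one congruence at a time:
  Start: x ≡ 3 (mod 19).
  Combine with x ≡ 6 (mod 17); new modulus lcm = 323.
    Write x = 3 + 19·t and substitute into x ≡ 6 (mod 17): 19·t ≡ 6 − 3 = 3 (mod 17).
    Reduce coefficients mod 17: 2·t ≡ 3 (mod 17).
    The inverse of 2 mod 17 is 9 (since 2·9 = 18 = 1·17 + 1), so t ≡ 9·3 = 27 ≡ 10 (mod 17).
    Then x = 3 + 19·10 = 193, valid modulo lcm(19, 17) = 323: x ≡ 193 (mod 323).
  Combine with x ≡ 0 (mod 7); new modulus lcm = 2261.
    Write x = 193 + 323·t and substitute into x ≡ 0 (mod 7): 323·t ≡ 0 − 193 = -193 (mod 7).
    Reduce coefficients mod 7: 1·t ≡ 3 (mod 7).
    So t ≡ 3 (mod 7).
    Then x = 193 + 323·3 = 1162, valid modulo lcm(323, 7) = 2261: x ≡ 1162 (mod 2261).
  Combine with x ≡ 3 (mod 11); new modulus lcm = 24871.
    Write x = 1162 + 2261·t and substitute into x ≡ 3 (mod 11): 2261·t ≡ 3 − 1162 = -1159 (mod 11).
    Reduce coefficients mod 11: 6·t ≡ 7 (mod 11).
    The inverse of 6 mod 11 is 2 (since 6·2 = 12 = 1·11 + 1), so t ≡ 2·7 = 14 ≡ 3 (mod 11).
    Then x = 1162 + 2261·3 = 7945, valid modulo lcm(2261, 11) = 24871: x ≡ 7945 (mod 24871).
  Combine with x ≡ 2 (mod 9); new modulus lcm = 223839.
    Write x = 7945 + 24871·t and substitute into x ≡ 2 (mod 9): 24871·t ≡ 2 − 7945 = -7943 (mod 9).
    Reduce coefficients mod 9: 4·t ≡ 4 (mod 9).
    The inverse of 4 mod 9 is 7 (since 4·7 = 28 = 3·9 + 1), so t ≡ 7·4 = 28 ≡ 1 (mod 9).
    Then x = 7945 + 24871·1 = 32816, valid modulo lcm(24871, 9) = 223839: x ≡ 32816 (mod 223839).
Verify against each original: 32816 mod 19 = 3, 32816 mod 17 = 6, 32816 mod 7 = 0, 32816 mod 11 = 3, 32816 mod 9 = 2.

x ≡ 32816 (mod 223839).


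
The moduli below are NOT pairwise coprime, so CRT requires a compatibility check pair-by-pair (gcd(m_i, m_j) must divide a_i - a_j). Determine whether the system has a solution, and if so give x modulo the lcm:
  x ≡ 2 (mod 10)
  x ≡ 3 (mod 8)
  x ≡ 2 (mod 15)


Moduli 10, 8, 15 are not pairwise coprime, so CRT works modulo lcm(m_i) when all pairwise compatibility conditions hold.
Pairwise compatibility: gcd(m_i, m_j) must divide a_i - a_j for every pair.
Merge one congruence at a time:
  Start: x ≡ 2 (mod 10).
  Combine with x ≡ 3 (mod 8): gcd(10, 8) = 2, and 3 - 2 = 1 is NOT divisible by 2.
    ⇒ system is inconsistent (no integer solution).

No solution (the system is inconsistent).


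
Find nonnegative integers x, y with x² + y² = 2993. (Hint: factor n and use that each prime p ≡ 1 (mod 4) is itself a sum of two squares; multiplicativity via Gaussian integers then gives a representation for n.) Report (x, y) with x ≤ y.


Step 1: Factor n = 2993 = 41 · 73.
Step 2: Check the mod-4 condition on each prime factor: 41 ≡ 1 (mod 4), exponent 1; 73 ≡ 1 (mod 4), exponent 1.
All primes ≡ 3 (mod 4) appear to even exponent (or don't appear), so by the two-squares theorem n IS expressible as a sum of two squares.
Step 3: Build a representation. Here n = 41 · 73 is a product of primes ≡ 1 (mod 4). Each prime p ≡ 1 (mod 4) is itself a sum of two squares; find a² by testing p − a² for a perfect square:
  41: 41 − 1² = 40, 41 − 2² = 37, 41 − 3² = 32, 41 − 4² = 25 = 5² ⇒ 41 = 4² + 5².
  73: 73 − 1² = 72, 73 − 2² = 69, 73 − 3² = 64 = 8² ⇒ 73 = 3² + 8².
  Combine using the Brahmagupta–Fibonacci identity (a² + b²)(c² + d²) = (ac − bd)² + (ad + bc)² = (ac + bd)² + (ad − bc)²:
  41 · 73 = 2993: from (4² + 5²)(3² + 8²), take (4·3 − 5·8, 4·8 + 5·3) = (12 − 40, 32 + 15) = (-28, 47); dropping signs (only squares matter) gives (28, 47); check 28² + 47² = 784 + 2209 = 2993 ✓.
Step 4: Order so x ≤ y and verify: 28² + 47² = 784 + 2209 = 2993 = n. ✓

n = 2993 = 28² + 47² (one valid representation with x ≤ y).


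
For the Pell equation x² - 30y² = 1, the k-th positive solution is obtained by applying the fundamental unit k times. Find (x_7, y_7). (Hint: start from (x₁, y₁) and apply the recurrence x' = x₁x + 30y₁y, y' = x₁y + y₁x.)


Step 1: Find the fundamental solution (x₁, y₁) of x² - 30y² = 1.
  Expand √30 as a continued fraction. a₀ = ⌊√30⌋ = 5; iterate m_{k+1} = d_k·a_k − m_k, d_{k+1} = (30 − m_{k+1}²)/d_k, a_{k+1} = ⌊(a₀ + m_{k+1})/d_{k+1}⌋ (starting m₀ = 0, d₀ = 1), with convergents p_k = a_k·p_{k-1} + p_{k-2}, q_k = a_k·q_{k-1} + q_{k-2} (p₋₁ = 1, q₋₁ = 0):
  k = 0: a₀ = 5; p₀/q₀ = 5/1; p₀² − 30·q₀² = 25 − 30 = -5.
  k = 1: m = 5, d = 5, a = ⌊(5 + 5)/5⌋ = 2; p/q = (2·5 + 1)/(2·1 + 0) = 11/2; p² − 30·q² = 121 − 120 = 1.
  The first convergent with p² − 30·q² = 1 gives the fundamental solution (x₁, y₁) = (11, 2).
Step 2: Apply the recurrence (x_{n+1}, y_{n+1}) = (x₁x_n + 30y₁y_n, x₁y_n + y₁x_n) repeatedly.
  From (x_1, y_1) = (11, 2): x_2 = 11·11 + 30·2·2 = 241; y_2 = 11·2 + 2·11 = 44.
  From (x_2, y_2) = (241, 44): x_3 = 11·241 + 30·2·44 = 5291; y_3 = 11·44 + 2·241 = 966.
  From (x_3, y_3) = (5291, 966): x_4 = 11·5291 + 30·2·966 = 116161; y_4 = 11·966 + 2·5291 = 21208.
  From (x_4, y_4) = (116161, 21208): x_5 = 11·116161 + 30·2·21208 = 2550251; y_5 = 11·21208 + 2·116161 = 465610.
  From (x_5, y_5) = (2550251, 465610): x_6 = 11·2550251 + 30·2·465610 = 55989361; y_6 = 11·465610 + 2·2550251 = 10222212.
  From (x_6, y_6) = (55989361, 10222212): x_7 = 11·55989361 + 30·2·10222212 = 1229215691; y_7 = 11·10222212 + 2·55989361 = 224423054.
Step 3: Verify x_7² - 30·y_7² = 1510971215000607481 - 1510971215000607480 = 1 (should be 1). ✓

(x_1, y_1) = (11, 2); (x_7, y_7) = (1229215691, 224423054).


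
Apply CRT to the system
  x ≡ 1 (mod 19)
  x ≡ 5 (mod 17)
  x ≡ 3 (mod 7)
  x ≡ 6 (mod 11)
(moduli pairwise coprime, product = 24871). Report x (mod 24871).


Product of moduli M = 19 · 17 · 7 · 11 = 24871.
Merge one congruence at a time:
  Start: x ≡ 1 (mod 19).
  Combine with x ≡ 5 (mod 17); new modulus lcm = 323.
    Write x = 1 + 19·t and substitute into x ≡ 5 (mod 17): 19·t ≡ 5 − 1 = 4 (mod 17).
    Reduce coefficients mod 17: 2·t ≡ 4 (mod 17).
    The inverse of 2 mod 17 is 9 (since 2·9 = 18 = 1·17 + 1), so t ≡ 9·4 = 36 ≡ 2 (mod 17).
    Then x = 1 + 19·2 = 39, valid modulo lcm(19, 17) = 323: x ≡ 39 (mod 323).
  Combine with x ≡ 3 (mod 7); new modulus lcm = 2261.
    Write x = 39 + 323·t and substitute into x ≡ 3 (mod 7): 323·t ≡ 3 − 39 = -36 (mod 7).
    Reduce coefficients mod 7: 1·t ≡ 6 (mod 7).
    So t ≡ 6 (mod 7).
    Then x = 39 + 323·6 = 1977, valid modulo lcm(323, 7) = 2261: x ≡ 1977 (mod 2261).
  Combine with x ≡ 6 (mod 11); new modulus lcm = 24871.
    Write x = 1977 + 2261·t and substitute into x ≡ 6 (mod 11): 2261·t ≡ 6 − 1977 = -1971 (mod 11).
    Reduce coefficients mod 11: 6·t ≡ 9 (mod 11).
    The inverse of 6 mod 11 is 2 (since 6·2 = 12 = 1·11 + 1), so t ≡ 2·9 = 18 ≡ 7 (mod 11).
    Then x = 1977 + 2261·7 = 17804, valid modulo lcm(2261, 11) = 24871: x ≡ 17804 (mod 24871).
Verify against each original: 17804 mod 19 = 1, 17804 mod 17 = 5, 17804 mod 7 = 3, 17804 mod 11 = 6.

x ≡ 17804 (mod 24871).


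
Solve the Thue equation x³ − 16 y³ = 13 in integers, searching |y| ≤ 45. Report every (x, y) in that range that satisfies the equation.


The equation is x³ - 16y³ = 13. For fixed y, x³ = 16·y³ + 13, so a solution requires the RHS to be a perfect cube.
Strategy: iterate y from -45 to 45, compute RHS = 16·y³ + 13, and check whether it is a (positive or negative) perfect cube.
Check small values of y:
  y = 0: RHS = 13 is not a perfect cube.
  y = 1: RHS = 29 is not a perfect cube.
  y = -1: RHS = -3 is not a perfect cube.
  y = 2: RHS = 141 is not a perfect cube.
  y = -2: RHS = -115 is not a perfect cube.
  y = 3: RHS = 445 is not a perfect cube.
  y = -3: RHS = -419 is not a perfect cube.
Continuing the search up to |y| = 45 finds no solutions either.
No (x, y) in the scanned range satisfies the equation.

No integer solutions with |y| ≤ 45.


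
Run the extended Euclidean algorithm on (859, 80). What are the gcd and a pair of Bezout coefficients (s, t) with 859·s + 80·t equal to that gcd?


Euclidean algorithm on (859, 80) — divide until remainder is 0:
  859 = 10 · 80 + 59
  80 = 1 · 59 + 21
  59 = 2 · 21 + 17
  21 = 1 · 17 + 4
  17 = 4 · 4 + 1
  4 = 4 · 1 + 0
gcd(859, 80) = 1.
Track Bezout coefficients alongside the remainders: start with r₀ = 859 = a·1 + b·0 (s = 1, t = 0) and r₁ = 80 = a·0 + b·1 (s = 0, t = 1); each new remainder r_{k+1} = r_{k-1} − q_k·r_k inherits s_{k+1} = s_{k-1} − q_k·s_k, t_{k+1} = t_{k-1} − q_k·t_k, so r_k = a·s_k + b·t_k at every step:
  q = 10: r = 59, s = 1 − 10·0 = 1, t = 0 − 10·1 = -10  (check: 859·1 + 80·(-10) = 59)
  q = 1: r = 21, s = 0 − 1·1 = -1, t = 1 − 1·(-10) = 11  (check: 859·(-1) + 80·11 = 21)
  q = 2: r = 17, s = 1 − 2·(-1) = 3, t = -10 − 2·11 = -32  (check: 859·3 + 80·(-32) = 17)
  q = 1: r = 4, s = -1 − 1·3 = -4, t = 11 − 1·(-32) = 43  (check: 859·(-4) + 80·43 = 4)
  q = 4: r = 1, s = 3 − 4·(-4) = 19, t = -32 − 4·43 = -204  (check: 859·19 + 80·(-204) = 1)
The row with r = 1 (the gcd) gives the Bezout coefficients s = 19, t = -204.
Result: 859 · (19) + 80 · (-204) = 1.

gcd(859, 80) = 1; s = 19, t = -204 (check: 859·19 + 80·(-204) = 1).


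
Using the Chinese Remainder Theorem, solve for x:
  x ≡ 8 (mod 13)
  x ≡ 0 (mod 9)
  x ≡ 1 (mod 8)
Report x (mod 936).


Moduli 13, 9, 8 are pairwise coprime; by CRT there is a unique solution modulo M = 13 · 9 · 8 = 936.
Solve pairwise, accumulating the modulus:
  Start with x ≡ 8 (mod 13).
  Combine with x ≡ 0 (mod 9): since gcd(13, 9) = 1, we get a unique residue mod 117.
    Write x = 8 + 13·t and substitute into x ≡ 0 (mod 9): 13·t ≡ 0 − 8 = -8 (mod 9).
    Reduce coefficients mod 9: 4·t ≡ 1 (mod 9).
    The inverse of 4 mod 9 is 7 (since 4·7 = 28 = 3·9 + 1), so t ≡ 7·1 = 7 ≡ 7 (mod 9).
    Then x = 8 + 13·7 = 99, valid modulo lcm(13, 9) = 117: x ≡ 99 (mod 117).
  Combine with x ≡ 1 (mod 8): since gcd(117, 8) = 1, we get a unique residue mod 936.
    Write x = 99 + 117·t and substitute into x ≡ 1 (mod 8): 117·t ≡ 1 − 99 = -98 (mod 8).
    Reduce coefficients mod 8: 5·t ≡ 6 (mod 8).
    The inverse of 5 mod 8 is 5 (since 5·5 = 25 = 3·8 + 1), so t ≡ 5·6 = 30 ≡ 6 (mod 8).
    Then x = 99 + 117·6 = 801, valid modulo lcm(117, 8) = 936: x ≡ 801 (mod 936).
Verify: 801 mod 13 = 8 ✓, 801 mod 9 = 0 ✓, 801 mod 8 = 1 ✓.

x ≡ 801 (mod 936).


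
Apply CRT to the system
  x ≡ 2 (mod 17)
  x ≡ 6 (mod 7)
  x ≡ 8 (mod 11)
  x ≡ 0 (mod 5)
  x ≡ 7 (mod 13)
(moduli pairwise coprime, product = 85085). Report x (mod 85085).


Product of moduli M = 17 · 7 · 11 · 5 · 13 = 85085.
Merge one congruence at a time:
  Start: x ≡ 2 (mod 17).
  Combine with x ≡ 6 (mod 7); new modulus lcm = 119.
    Write x = 2 + 17·t and substitute into x ≡ 6 (mod 7): 17·t ≡ 6 − 2 = 4 (mod 7).
    Reduce coefficients mod 7: 3·t ≡ 4 (mod 7).
    The inverse of 3 mod 7 is 5 (since 3·5 = 15 = 2·7 + 1), so t ≡ 5·4 = 20 ≡ 6 (mod 7).
    Then x = 2 + 17·6 = 104, valid modulo lcm(17, 7) = 119: x ≡ 104 (mod 119).
  Combine with x ≡ 8 (mod 11); new modulus lcm = 1309.
    Write x = 104 + 119·t and substitute into x ≡ 8 (mod 11): 119·t ≡ 8 − 104 = -96 (mod 11).
    Reduce coefficients mod 11: 9·t ≡ 3 (mod 11).
    The inverse of 9 mod 11 is 5 (since 9·5 = 45 = 4·11 + 1), so t ≡ 5·3 = 15 ≡ 4 (mod 11).
    Then x = 104 + 119·4 = 580, valid modulo lcm(119, 11) = 1309: x ≡ 580 (mod 1309).
  Combine with x ≡ 0 (mod 5); new modulus lcm = 6545.
    Write x = 580 + 1309·t and substitute into x ≡ 0 (mod 5): 1309·t ≡ 0 − 580 = -580 (mod 5).
    Reduce coefficients mod 5: 4·t ≡ 0 (mod 5).
    The inverse of 4 mod 5 is 4 (since 4·4 = 16 = 3·5 + 1), so t ≡ 4·0 = 0 ≡ 0 (mod 5).
    Then x = 580 + 1309·0 = 580, valid modulo lcm(1309, 5) = 6545: x ≡ 580 (mod 6545).
  Combine with x ≡ 7 (mod 13); new modulus lcm = 85085.
    Write x = 580 + 6545·t and substitute into x ≡ 7 (mod 13): 6545·t ≡ 7 − 580 = -573 (mod 13).
    Reduce coefficients mod 13: 6·t ≡ 12 (mod 13).
    The inverse of 6 mod 13 is 11 (since 6·11 = 66 = 5·13 + 1), so t ≡ 11·12 = 132 ≡ 2 (mod 13).
    Then x = 580 + 6545·2 = 13670, valid modulo lcm(6545, 13) = 85085: x ≡ 13670 (mod 85085).
Verify against each original: 13670 mod 17 = 2, 13670 mod 7 = 6, 13670 mod 11 = 8, 13670 mod 5 = 0, 13670 mod 13 = 7.

x ≡ 13670 (mod 85085).


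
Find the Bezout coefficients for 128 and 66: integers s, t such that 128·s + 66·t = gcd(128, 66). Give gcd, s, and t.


Euclidean algorithm on (128, 66) — divide until remainder is 0:
  128 = 1 · 66 + 62
  66 = 1 · 62 + 4
  62 = 15 · 4 + 2
  4 = 2 · 2 + 0
gcd(128, 66) = 2.
Track Bezout coefficients alongside the remainders: start with r₀ = 128 = a·1 + b·0 (s = 1, t = 0) and r₁ = 66 = a·0 + b·1 (s = 0, t = 1); each new remainder r_{k+1} = r_{k-1} − q_k·r_k inherits s_{k+1} = s_{k-1} − q_k·s_k, t_{k+1} = t_{k-1} − q_k·t_k, so r_k = a·s_k + b·t_k at every step:
  q = 1: r = 62, s = 1 − 1·0 = 1, t = 0 − 1·1 = -1  (check: 128·1 + 66·(-1) = 62)
  q = 1: r = 4, s = 0 − 1·1 = -1, t = 1 − 1·(-1) = 2  (check: 128·(-1) + 66·2 = 4)
  q = 15: r = 2, s = 1 − 15·(-1) = 16, t = -1 − 15·2 = -31  (check: 128·16 + 66·(-31) = 2)
The row with r = 2 (the gcd) gives the Bezout coefficients s = 16, t = -31.
Result: 128 · (16) + 66 · (-31) = 2.

gcd(128, 66) = 2; s = 16, t = -31 (check: 128·16 + 66·(-31) = 2).


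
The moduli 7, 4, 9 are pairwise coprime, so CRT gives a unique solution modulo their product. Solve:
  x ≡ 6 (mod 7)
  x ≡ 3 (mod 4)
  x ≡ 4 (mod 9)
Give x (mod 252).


Moduli 7, 4, 9 are pairwise coprime; by CRT there is a unique solution modulo M = 7 · 4 · 9 = 252.
Solve pairwise, accumulating the modulus:
  Start with x ≡ 6 (mod 7).
  Combine with x ≡ 3 (mod 4): since gcd(7, 4) = 1, we get a unique residue mod 28.
    Write x = 6 + 7·t and substitute into x ≡ 3 (mod 4): 7·t ≡ 3 − 6 = -3 (mod 4).
    Reduce coefficients mod 4: 3·t ≡ 1 (mod 4).
    The inverse of 3 mod 4 is 3 (since 3·3 = 9 = 2·4 + 1), so t ≡ 3·1 = 3 ≡ 3 (mod 4).
    Then x = 6 + 7·3 = 27, valid modulo lcm(7, 4) = 28: x ≡ 27 (mod 28).
  Combine with x ≡ 4 (mod 9): since gcd(28, 9) = 1, we get a unique residue mod 252.
    Write x = 27 + 28·t and substitute into x ≡ 4 (mod 9): 28·t ≡ 4 − 27 = -23 (mod 9).
    Reduce coefficients mod 9: 1·t ≡ 4 (mod 9).
    So t ≡ 4 (mod 9).
    Then x = 27 + 28·4 = 139, valid modulo lcm(28, 9) = 252: x ≡ 139 (mod 252).
Verify: 139 mod 7 = 6 ✓, 139 mod 4 = 3 ✓, 139 mod 9 = 4 ✓.

x ≡ 139 (mod 252).


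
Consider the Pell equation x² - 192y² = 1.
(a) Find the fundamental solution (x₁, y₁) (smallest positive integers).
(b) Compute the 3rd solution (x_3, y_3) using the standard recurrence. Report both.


Step 1: Find the fundamental solution (x₁, y₁) of x² - 192y² = 1.
  Expand √192 as a continued fraction. a₀ = ⌊√192⌋ = 13; iterate m_{k+1} = d_k·a_k − m_k, d_{k+1} = (192 − m_{k+1}²)/d_k, a_{k+1} = ⌊(a₀ + m_{k+1})/d_{k+1}⌋ (starting m₀ = 0, d₀ = 1), with convergents p_k = a_k·p_{k-1} + p_{k-2}, q_k = a_k·q_{k-1} + q_{k-2} (p₋₁ = 1, q₋₁ = 0):
  k = 0: a₀ = 13; p₀/q₀ = 13/1; p₀² − 192·q₀² = 169 − 192 = -23.
  k = 1: m = 13, d = 23, a = ⌊(13 + 13)/23⌋ = 1; p/q = (1·13 + 1)/(1·1 + 0) = 14/1; p² − 192·q² = 196 − 192 = 4.
  k = 2: m = 10, d = 4, a = ⌊(13 + 10)/4⌋ = 5; p/q = (5·14 + 13)/(5·1 + 1) = 83/6; p² − 192·q² = 6889 − 6912 = -23.
  k = 3: m = 10, d = 23, a = ⌊(13 + 10)/23⌋ = 1; p/q = (1·83 + 14)/(1·6 + 1) = 97/7; p² − 192·q² = 9409 − 9408 = 1.
  The first convergent with p² − 192·q² = 1 gives the fundamental solution (x₁, y₁) = (97, 7).
Step 2: Apply the recurrence (x_{n+1}, y_{n+1}) = (x₁x_n + 192y₁y_n, x₁y_n + y₁x_n) repeatedly.
  From (x_1, y_1) = (97, 7): x_2 = 97·97 + 192·7·7 = 18817; y_2 = 97·7 + 7·97 = 1358.
  From (x_2, y_2) = (18817, 1358): x_3 = 97·18817 + 192·7·1358 = 3650401; y_3 = 97·1358 + 7·18817 = 263445.
Step 3: Verify x_3² - 192·y_3² = 13325427460801 - 13325427460800 = 1 (should be 1). ✓

(x_1, y_1) = (97, 7); (x_3, y_3) = (3650401, 263445).


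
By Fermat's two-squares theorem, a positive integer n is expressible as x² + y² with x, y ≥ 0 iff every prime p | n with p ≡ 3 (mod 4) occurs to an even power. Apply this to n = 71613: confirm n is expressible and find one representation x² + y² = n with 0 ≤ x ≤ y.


Step 1: Factor n = 71613 = 3^2 · 73 · 109.
Step 2: Check the mod-4 condition on each prime factor: 3 ≡ 3 (mod 4), exponent 2 (must be even); 73 ≡ 1 (mod 4), exponent 1; 109 ≡ 1 (mod 4), exponent 1.
All primes ≡ 3 (mod 4) appear to even exponent (or don't appear), so by the two-squares theorem n IS expressible as a sum of two squares.
Step 3: Build a representation. Group n = k² · m with k = 3 and m = 73 · 109 = 7957 (a product of primes ≡ 1 (mod 4)); a representation of m scales to one of n via (k·x)² + (k·y)² = k²(x² + y²). Each prime p ≡ 1 (mod 4) is itself a sum of two squares; find a² by testing p − a² for a perfect square:
  73: 73 − 1² = 72, 73 − 2² = 69, 73 − 3² = 64 = 8² ⇒ 73 = 3² + 8².
  109: 109 − 1² = 108, 109 − 2² = 105, 109 − 3² = 100 = 10² ⇒ 109 = 3² + 10².
  Combine using the Brahmagupta–Fibonacci identity (a² + b²)(c² + d²) = (ac − bd)² + (ad + bc)² = (ac + bd)² + (ad − bc)²:
  73 · 109 = 7957: from (3² + 8²)(3² + 10²), take (3·3 − 8·10, 3·10 + 8·3) = (9 − 80, 30 + 24) = (-71, 54); dropping signs (only squares matter) gives (71, 54); check 71² + 54² = 5041 + 2916 = 7957 ✓.
  Scale by k = 3: (3·71, 3·54) = (213, 162).
Step 4: Order so x ≤ y and verify: 162² + 213² = 26244 + 45369 = 71613 = n. ✓

n = 71613 = 162² + 213² (one valid representation with x ≤ y).


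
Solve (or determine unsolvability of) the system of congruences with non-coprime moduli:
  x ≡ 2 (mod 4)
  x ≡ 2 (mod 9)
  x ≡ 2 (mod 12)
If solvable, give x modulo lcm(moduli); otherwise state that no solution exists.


Moduli 4, 9, 12 are not pairwise coprime, so CRT works modulo lcm(m_i) when all pairwise compatibility conditions hold.
Pairwise compatibility: gcd(m_i, m_j) must divide a_i - a_j for every pair.
Merge one congruence at a time:
  Start: x ≡ 2 (mod 4).
  Combine with x ≡ 2 (mod 9): gcd(4, 9) = 1; 2 - 2 = 0, which IS divisible by 1, so compatible.
    Write x = 2 + 4·t and substitute into x ≡ 2 (mod 9): 4·t ≡ 2 − 2 = 0 (mod 9).
    The inverse of 4 mod 9 is 7 (since 4·7 = 28 = 3·9 + 1), so t ≡ 7·0 = 0 ≡ 0 (mod 9).
    Then x = 2 + 4·0 = 2, valid modulo lcm(4, 9) = 36: x ≡ 2 (mod 36).
  Combine with x ≡ 2 (mod 12): gcd(36, 12) = 12; 2 - 2 = 0, which IS divisible by 12, so compatible.
    Write x = 2 + 36·t and substitute into x ≡ 2 (mod 12): 36·t ≡ 2 − 2 = 0 (mod 12).
    Divide the congruence (and modulus) by g = 12: 3·t ≡ 0 (mod 1).
    Modulo 1 every t works; take t = 0.
    Then x = 2 + 36·0 = 2, valid modulo lcm(36, 12) = 36: x ≡ 2 (mod 36).
Verify: 2 mod 4 = 2, 2 mod 9 = 2, 2 mod 12 = 2.

x ≡ 2 (mod 36).


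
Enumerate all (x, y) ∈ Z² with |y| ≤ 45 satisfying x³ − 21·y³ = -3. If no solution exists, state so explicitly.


The equation is x³ - 21y³ = -3. For fixed y, x³ = 21·y³ − 3, so a solution requires the RHS to be a perfect cube.
Strategy: iterate y from -45 to 45, compute RHS = 21·y³ − 3, and check whether it is a (positive or negative) perfect cube.
Check small values of y:
  y = 0: RHS = -3 is not a perfect cube.
  y = 1: RHS = 18 is not a perfect cube.
  y = -1: RHS = -24 is not a perfect cube.
  y = 2: RHS = 165 is not a perfect cube.
  y = -2: RHS = -171 is not a perfect cube.
  y = 3: RHS = 564 is not a perfect cube.
  y = -3: RHS = -570 is not a perfect cube.
Continuing the search up to |y| = 45 finds no solutions either.
No (x, y) in the scanned range satisfies the equation.

No integer solutions with |y| ≤ 45.


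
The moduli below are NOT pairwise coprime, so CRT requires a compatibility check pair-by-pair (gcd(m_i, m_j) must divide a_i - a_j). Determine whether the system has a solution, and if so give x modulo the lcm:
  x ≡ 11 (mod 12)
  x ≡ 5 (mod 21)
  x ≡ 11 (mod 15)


Moduli 12, 21, 15 are not pairwise coprime, so CRT works modulo lcm(m_i) when all pairwise compatibility conditions hold.
Pairwise compatibility: gcd(m_i, m_j) must divide a_i - a_j for every pair.
Merge one congruence at a time:
  Start: x ≡ 11 (mod 12).
  Combine with x ≡ 5 (mod 21): gcd(12, 21) = 3; 5 - 11 = -6, which IS divisible by 3, so compatible.
    Write x = 11 + 12·t and substitute into x ≡ 5 (mod 21): 12·t ≡ 5 − 11 = -6 (mod 21).
    Divide the congruence (and modulus) by g = 3: 4·t ≡ -2 (mod 7).
    Reduce coefficients mod 7: 4·t ≡ 5 (mod 7).
    The inverse of 4 mod 7 is 2 (since 4·2 = 8 = 1·7 + 1), so t ≡ 2·5 = 10 ≡ 3 (mod 7).
    Then x = 11 + 12·3 = 47, valid modulo lcm(12, 21) = 84: x ≡ 47 (mod 84).
  Combine with x ≡ 11 (mod 15): gcd(84, 15) = 3; 11 - 47 = -36, which IS divisible by 3, so compatible.
    Write x = 47 + 84·t and substitute into x ≡ 11 (mod 15): 84·t ≡ 11 − 47 = -36 (mod 15).
    Divide the congruence (and modulus) by g = 3: 28·t ≡ -12 (mod 5).
    Reduce coefficients mod 5: 3·t ≡ 3 (mod 5).
    The inverse of 3 mod 5 is 2 (since 3·2 = 6 = 1·5 + 1), so t ≡ 2·3 = 6 ≡ 1 (mod 5).
    Then x = 47 + 84·1 = 131, valid modulo lcm(84, 15) = 420: x ≡ 131 (mod 420).
Verify: 131 mod 12 = 11, 131 mod 21 = 5, 131 mod 15 = 11.

x ≡ 131 (mod 420).


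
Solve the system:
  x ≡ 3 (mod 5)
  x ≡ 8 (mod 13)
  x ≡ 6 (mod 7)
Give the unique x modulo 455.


Moduli 5, 13, 7 are pairwise coprime; by CRT there is a unique solution modulo M = 5 · 13 · 7 = 455.
Solve pairwise, accumulating the modulus:
  Start with x ≡ 3 (mod 5).
  Combine with x ≡ 8 (mod 13): since gcd(5, 13) = 1, we get a unique residue mod 65.
    Write x = 3 + 5·t and substitute into x ≡ 8 (mod 13): 5·t ≡ 8 − 3 = 5 (mod 13).
    The inverse of 5 mod 13 is 8 (since 5·8 = 40 = 3·13 + 1), so t ≡ 8·5 = 40 ≡ 1 (mod 13).
    Then x = 3 + 5·1 = 8, valid modulo lcm(5, 13) = 65: x ≡ 8 (mod 65).
  Combine with x ≡ 6 (mod 7): since gcd(65, 7) = 1, we get a unique residue mod 455.
    Write x = 8 + 65·t and substitute into x ≡ 6 (mod 7): 65·t ≡ 6 − 8 = -2 (mod 7).
    Reduce coefficients mod 7: 2·t ≡ 5 (mod 7).
    The inverse of 2 mod 7 is 4 (since 2·4 = 8 = 1·7 + 1), so t ≡ 4·5 = 20 ≡ 6 (mod 7).
    Then x = 8 + 65·6 = 398, valid modulo lcm(65, 7) = 455: x ≡ 398 (mod 455).
Verify: 398 mod 5 = 3 ✓, 398 mod 13 = 8 ✓, 398 mod 7 = 6 ✓.

x ≡ 398 (mod 455).


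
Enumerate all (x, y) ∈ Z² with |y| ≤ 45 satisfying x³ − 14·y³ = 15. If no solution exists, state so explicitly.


The equation is x³ - 14y³ = 15. For fixed y, x³ = 14·y³ + 15, so a solution requires the RHS to be a perfect cube.
Strategy: iterate y from -45 to 45, compute RHS = 14·y³ + 15, and check whether it is a (positive or negative) perfect cube.
Check small values of y:
  y = 0: RHS = 15 is not a perfect cube.
  y = 1: RHS = 29 is not a perfect cube.
  y = -1: RHS = 1 = (1)³ ⇒ x = 1 works.
  y = 2: RHS = 127 is not a perfect cube.
  y = -2: RHS = -97 is not a perfect cube.
  y = 3: RHS = 393 is not a perfect cube.
  y = -3: RHS = -363 is not a perfect cube.
Continuing the search up to |y| = 45 finds no further solutions beyond those listed.
Collected solutions: (1, -1).

Solutions (with |y| ≤ 45): (1, -1).


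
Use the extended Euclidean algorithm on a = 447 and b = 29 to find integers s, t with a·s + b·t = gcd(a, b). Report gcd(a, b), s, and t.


Euclidean algorithm on (447, 29) — divide until remainder is 0:
  447 = 15 · 29 + 12
  29 = 2 · 12 + 5
  12 = 2 · 5 + 2
  5 = 2 · 2 + 1
  2 = 2 · 1 + 0
gcd(447, 29) = 1.
Track Bezout coefficients alongside the remainders: start with r₀ = 447 = a·1 + b·0 (s = 1, t = 0) and r₁ = 29 = a·0 + b·1 (s = 0, t = 1); each new remainder r_{k+1} = r_{k-1} − q_k·r_k inherits s_{k+1} = s_{k-1} − q_k·s_k, t_{k+1} = t_{k-1} − q_k·t_k, so r_k = a·s_k + b·t_k at every step:
  q = 15: r = 12, s = 1 − 15·0 = 1, t = 0 − 15·1 = -15  (check: 447·1 + 29·(-15) = 12)
  q = 2: r = 5, s = 0 − 2·1 = -2, t = 1 − 2·(-15) = 31  (check: 447·(-2) + 29·31 = 5)
  q = 2: r = 2, s = 1 − 2·(-2) = 5, t = -15 − 2·31 = -77  (check: 447·5 + 29·(-77) = 2)
  q = 2: r = 1, s = -2 − 2·5 = -12, t = 31 − 2·(-77) = 185  (check: 447·(-12) + 29·185 = 1)
The row with r = 1 (the gcd) gives the Bezout coefficients s = -12, t = 185.
Result: 447 · (-12) + 29 · (185) = 1.

gcd(447, 29) = 1; s = -12, t = 185 (check: 447·(-12) + 29·185 = 1).


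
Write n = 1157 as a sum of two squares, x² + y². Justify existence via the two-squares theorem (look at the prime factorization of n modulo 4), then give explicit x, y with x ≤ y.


Step 1: Factor n = 1157 = 13 · 89.
Step 2: Check the mod-4 condition on each prime factor: 13 ≡ 1 (mod 4), exponent 1; 89 ≡ 1 (mod 4), exponent 1.
All primes ≡ 3 (mod 4) appear to even exponent (or don't appear), so by the two-squares theorem n IS expressible as a sum of two squares.
Step 3: Build a representation. Here n = 13 · 89 is a product of primes ≡ 1 (mod 4). Each prime p ≡ 1 (mod 4) is itself a sum of two squares; find a² by testing p − a² for a perfect square:
  13: 13 − 1² = 12, 13 − 2² = 9 = 3² ⇒ 13 = 2² + 3².
  89: 89 − 1² = 88, 89 − 2² = 85, 89 − 3² = 80, 89 − 4² = 73, 89 − 5² = 64 = 8² ⇒ 89 = 5² + 8².
  Combine using the Brahmagupta–Fibonacci identity (a² + b²)(c² + d²) = (ac − bd)² + (ad + bc)² = (ac + bd)² + (ad − bc)²:
  13 · 89 = 1157: from (2² + 3²)(5² + 8²), take (2·5 − 3·8, 2·8 + 3·5) = (10 − 24, 16 + 15) = (-14, 31); dropping signs (only squares matter) gives (14, 31); check 14² + 31² = 196 + 961 = 1157 ✓.
Step 4: Order so x ≤ y and verify: 14² + 31² = 196 + 961 = 1157 = n. ✓

n = 1157 = 14² + 31² (one valid representation with x ≤ y).
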